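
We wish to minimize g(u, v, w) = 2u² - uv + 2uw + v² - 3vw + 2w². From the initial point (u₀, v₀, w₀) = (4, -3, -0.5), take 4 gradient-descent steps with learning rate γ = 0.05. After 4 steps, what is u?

∇g = (4u - v + 2w, -u + 2v - 3w, 2u - 3v + 4w)
(u₁, v₁, w₁) = (4, -3, -0.5) − 0.05·(18, -8.5, 15) = (3.1, -2.575, -1.25)
(u₂, v₂, w₂) = (3.1, -2.575, -1.25) − 0.05·(12.475, -4.5, 8.925) = (2.47625, -2.35, -1.69625)
(u₃, v₃, w₃) = (2.47625, -2.35, -1.69625) − 0.05·(8.8625, -2.0875, 5.2175) = (2.033125, -2.245625, -1.957125)
(u₄, v₄, w₄) = (2.033125, -2.245625, -1.957125) − 0.05·(6.463875, -0.653, 2.974625) = (1.70993125, -2.212975, -2.10585625)
u = 1.70993125

1.70993125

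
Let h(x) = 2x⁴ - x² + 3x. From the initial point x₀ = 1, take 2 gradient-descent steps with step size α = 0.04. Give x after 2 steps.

0.48731392

h′(x) = 8x³ - 2x + 3
Step 1: h′(1) = 9; x₁ = 1 − 0.04·9 = 0.64
Step 2: h′(0.64) = 3.817152; x₂ = 0.64 − 0.04·3.817152 = 0.48731392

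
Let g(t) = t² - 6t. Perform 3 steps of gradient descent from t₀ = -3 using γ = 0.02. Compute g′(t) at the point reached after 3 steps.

g′(t) = 2t - 6
Step 1: g′(-3) = -12; t₁ = -3 − 0.02·(-12) = -2.76
Step 2: g′(-2.76) = -11.52; t₂ = -2.76 − 0.02·(-11.52) = -2.5296
Step 3: g′(-2.5296) = -11.0592; t₃ = -2.5296 − 0.02·(-11.0592) = -2.308416
g′(t) at (-2.308416) = -10.616832

-10.616832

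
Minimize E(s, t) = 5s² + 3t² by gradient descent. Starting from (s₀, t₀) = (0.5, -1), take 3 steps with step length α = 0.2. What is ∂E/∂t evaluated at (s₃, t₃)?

0.048

∇E = (10s, 6t)
Step 1: at (0.5, -1), ∇E = (5, -6) → (0.5, -1) − 0.2·(5, -6) = (-0.5, 0.2)
Step 2: at (-0.5, 0.2), ∇E = (-5, 1.2) → (-0.5, 0.2) − 0.2·(-5, 1.2) = (0.5, -0.04)
Step 3: at (0.5, -0.04), ∇E = (5, -0.24) → (0.5, -0.04) − 0.2·(5, -0.24) = (-0.5, 0.008)
∂E/∂t at (-0.5, 0.008) = 0.048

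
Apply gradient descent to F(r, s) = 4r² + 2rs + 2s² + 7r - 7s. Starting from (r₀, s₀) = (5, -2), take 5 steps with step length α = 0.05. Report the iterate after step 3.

∇F = (8r + 2s + 7, 2r + 4s - 7)
(r₁, s₁) = (5, -2) − 0.05·(43, -5) = (2.85, -1.75)
(r₂, s₂) = (2.85, -1.75) − 0.05·(26.3, -8.3) = (1.535, -1.335)
(r₃, s₃) = (1.535, -1.335) − 0.05·(16.61, -9.27) = (0.7045, -0.8715)

(0.7045, -0.8715)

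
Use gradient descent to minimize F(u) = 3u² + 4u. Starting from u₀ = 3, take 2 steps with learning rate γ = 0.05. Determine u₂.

1.13

F′(u) = 6u + 4
u₁ = 3 − 0.05·22 = 1.9
u₂ = 1.9 − 0.05·15.4 = 1.13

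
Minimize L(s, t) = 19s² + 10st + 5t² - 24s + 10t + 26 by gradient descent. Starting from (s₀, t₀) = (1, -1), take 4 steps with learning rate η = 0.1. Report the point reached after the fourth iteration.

(16.2448, 2.616)

∇L = (38s + 10t - 24, 10s + 10t + 10)
(s₁, t₁) = (1, -1) − 0.1·(4, 10) = (0.6, -2)
(s₂, t₂) = (0.6, -2) − 0.1·(-21.2, -4) = (2.72, -1.6)
(s₃, t₃) = (2.72, -1.6) − 0.1·(63.36, 21.2) = (-3.616, -3.72)
(s₄, t₄) = (-3.616, -3.72) − 0.1·(-198.608, -63.36) = (16.2448, 2.616)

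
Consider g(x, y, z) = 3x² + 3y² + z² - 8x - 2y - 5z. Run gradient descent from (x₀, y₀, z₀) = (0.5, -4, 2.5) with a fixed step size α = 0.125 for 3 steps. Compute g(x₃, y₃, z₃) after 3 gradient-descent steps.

-11.90240478515625

∇g = (6x - 8, 6y - 2, 2z - 5)
(x₁, y₁, z₁) = (0.5, -4, 2.5) − 0.125·(-5, -26, 0) = (1.125, -0.75, 2.5)
(x₂, y₂, z₂) = (1.125, -0.75, 2.5) − 0.125·(-1.25, -6.5, 0) = (1.28125, 0.0625, 2.5)
(x₃, y₃, z₃) = (1.28125, 0.0625, 2.5) − 0.125·(-0.3125, -1.625, 0) = (1.3203125, 0.265625, 2.5)
g(1.3203125, 0.265625, 2.5) = -11.90240478515625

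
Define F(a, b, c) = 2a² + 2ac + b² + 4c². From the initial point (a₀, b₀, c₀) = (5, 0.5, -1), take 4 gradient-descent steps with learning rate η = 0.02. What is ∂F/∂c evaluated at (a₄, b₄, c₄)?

∇F = (4a + 2c, 2b, 2a + 8c)
(a₁, b₁, c₁) = (5, 0.5, -1) − 0.02·(18, 1, 2) = (4.64, 0.48, -1.04)
(a₂, b₂, c₂) = (4.64, 0.48, -1.04) − 0.02·(16.48, 0.96, 0.96) = (4.3104, 0.4608, -1.0592)
(a₃, b₃, c₃) = (4.3104, 0.4608, -1.0592) − 0.02·(15.1232, 0.9216, 0.1472) = (4.007936, 0.442368, -1.062144)
(a₄, b₄, c₄) = (4.007936, 0.442368, -1.062144) − 0.02·(13.907456, 0.884736, -0.48128) = (3.72978688, 0.42467328, -1.0525184)
∂F/∂c at (3.72978688, 0.42467328, -1.0525184) = -0.96057344

-0.96057344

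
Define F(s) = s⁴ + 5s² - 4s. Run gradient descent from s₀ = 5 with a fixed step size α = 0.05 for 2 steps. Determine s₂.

2206.9634

F′(s) = 4s³ + 10s - 4
Step 1: F′(5) = 546; s₁ = 5 − 0.05·546 = -22.3
Step 2: F′(-22.3) = -44585.268; s₂ = -22.3 − 0.05·(-44585.268) = 2206.9634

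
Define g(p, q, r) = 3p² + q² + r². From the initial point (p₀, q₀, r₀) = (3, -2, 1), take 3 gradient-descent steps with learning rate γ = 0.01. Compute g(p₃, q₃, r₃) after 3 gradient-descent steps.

23.055695992832

∇g = (6p, 2q, 2r)
(p₁, q₁, r₁) = (3, -2, 1) − 0.01·(18, -4, 2) = (2.82, -1.96, 0.98)
(p₂, q₂, r₂) = (2.82, -1.96, 0.98) − 0.01·(16.92, -3.92, 1.96) = (2.6508, -1.9208, 0.9604)
(p₃, q₃, r₃) = (2.6508, -1.9208, 0.9604) − 0.01·(15.9048, -3.8416, 1.9208) = (2.491752, -1.882384, 0.941192)
g(2.491752, -1.882384, 0.941192) = 23.055695992832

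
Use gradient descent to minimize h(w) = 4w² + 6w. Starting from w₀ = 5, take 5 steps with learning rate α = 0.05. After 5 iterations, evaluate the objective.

-1.4503348224

h′(w) = 8w + 6
Step 1: h′(5) = 46; w₁ = 5 − 0.05·46 = 2.7
Step 2: h′(2.7) = 27.6; w₂ = 2.7 − 0.05·27.6 = 1.32
Step 3: h′(1.32) = 16.56; w₃ = 1.32 − 0.05·16.56 = 0.492
Step 4: h′(0.492) = 9.936; w₄ = 0.492 − 0.05·9.936 = -0.0048
Step 5: h′(-0.0048) = 5.9616; w₅ = -0.0048 − 0.05·5.9616 = -0.30288
h(-0.30288) = -1.4503348224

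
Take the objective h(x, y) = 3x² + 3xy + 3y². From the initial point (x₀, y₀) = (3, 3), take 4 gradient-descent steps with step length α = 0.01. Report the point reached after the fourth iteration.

∇h = (6x + 3y, 3x + 6y)
Step 1: at (3, 3), ∇h = (27, 27) → (3, 3) − 0.01·(27, 27) = (2.73, 2.73)
Step 2: at (2.73, 2.73), ∇h = (24.57, 24.57) → (2.73, 2.73) − 0.01·(24.57, 24.57) = (2.4843, 2.4843)
Step 3: at (2.4843, 2.4843), ∇h = (22.3587, 22.3587) → (2.4843, 2.4843) − 0.01·(22.3587, 22.3587) = (2.260713, 2.260713)
Step 4: at (2.260713, 2.260713), ∇h = (20.346417, 20.346417) → (2.260713, 2.260713) − 0.01·(20.346417, 20.346417) = (2.05724883, 2.05724883)

(2.05724883, 2.05724883)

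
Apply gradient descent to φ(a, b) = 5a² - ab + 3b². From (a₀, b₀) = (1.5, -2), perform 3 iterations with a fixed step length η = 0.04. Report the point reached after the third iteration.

(0.217088, -0.801024)

∇φ = (10a - b, -a + 6b)
(a₁, b₁) = (1.5, -2) − 0.04·(17, -13.5) = (0.82, -1.46)
(a₂, b₂) = (0.82, -1.46) − 0.04·(9.66, -9.58) = (0.4336, -1.0768)
(a₃, b₃) = (0.4336, -1.0768) − 0.04·(5.4128, -6.8944) = (0.217088, -0.801024)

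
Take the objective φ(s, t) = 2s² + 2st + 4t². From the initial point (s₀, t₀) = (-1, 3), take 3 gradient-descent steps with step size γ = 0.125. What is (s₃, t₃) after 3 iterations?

(-0.421875, 0.171875)

∇φ = (4s + 2t, 2s + 8t)
(s₁, t₁) = (-1, 3) − 0.125·(2, 22) = (-1.25, 0.25)
(s₂, t₂) = (-1.25, 0.25) − 0.125·(-4.5, -0.5) = (-0.6875, 0.3125)
(s₃, t₃) = (-0.6875, 0.3125) − 0.125·(-2.125, 1.125) = (-0.421875, 0.171875)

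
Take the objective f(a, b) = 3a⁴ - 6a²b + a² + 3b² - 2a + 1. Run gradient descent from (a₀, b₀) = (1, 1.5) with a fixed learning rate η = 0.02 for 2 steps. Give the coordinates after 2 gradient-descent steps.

∇f = (12a³ - 12ab + 2a - 2, -6a² + 6b)
(a₁, b₁) = (1, 1.5) − 0.02·(-6, 3) = (1.12, 1.44)
(a₂, b₂) = (1.12, 1.44) − 0.02·(-2.254464, 1.1136) = (1.16508928, 1.417728)

(1.16508928, 1.417728)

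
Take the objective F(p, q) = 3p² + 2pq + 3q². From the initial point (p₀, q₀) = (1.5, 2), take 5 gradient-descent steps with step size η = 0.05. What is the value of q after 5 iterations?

0.218

∇F = (6p + 2q, 2p + 6q)
Step 1: at (1.5, 2), ∇F = (13, 15) → (1.5, 2) − 0.05·(13, 15) = (0.85, 1.25)
Step 2: at (0.85, 1.25), ∇F = (7.6, 9.2) → (0.85, 1.25) − 0.05·(7.6, 9.2) = (0.47, 0.79)
Step 3: at (0.47, 0.79), ∇F = (4.4, 5.68) → (0.47, 0.79) − 0.05·(4.4, 5.68) = (0.25, 0.506)
Step 4: at (0.25, 0.506), ∇F = (2.512, 3.536) → (0.25, 0.506) − 0.05·(2.512, 3.536) = (0.1244, 0.3292)
Step 5: at (0.1244, 0.3292), ∇F = (1.4048, 2.224) → (0.1244, 0.3292) − 0.05·(1.4048, 2.224) = (0.05416, 0.218)
q = 0.218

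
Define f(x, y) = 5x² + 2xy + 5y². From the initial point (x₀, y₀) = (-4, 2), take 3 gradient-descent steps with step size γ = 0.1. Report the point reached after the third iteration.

(-0.016, 0.032)

∇f = (10x + 2y, 2x + 10y)
Step 1: at (-4, 2), ∇f = (-36, 12) → (-4, 2) − 0.1·(-36, 12) = (-0.4, 0.8)
Step 2: at (-0.4, 0.8), ∇f = (-2.4, 7.2) → (-0.4, 0.8) − 0.1·(-2.4, 7.2) = (-0.16, 0.08)
Step 3: at (-0.16, 0.08), ∇f = (-1.44, 0.48) → (-0.16, 0.08) − 0.1·(-1.44, 0.48) = (-0.016, 0.032)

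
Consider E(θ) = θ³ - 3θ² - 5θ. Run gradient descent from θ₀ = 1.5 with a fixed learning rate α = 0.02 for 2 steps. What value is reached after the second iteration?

1.7800385

E′(θ) = 3θ² - 6θ - 5
Step 1: E′(1.5) = -7.25; θ₁ = 1.5 − 0.02·(-7.25) = 1.645
Step 2: E′(1.645) = -6.751925; θ₂ = 1.645 − 0.02·(-6.751925) = 1.7800385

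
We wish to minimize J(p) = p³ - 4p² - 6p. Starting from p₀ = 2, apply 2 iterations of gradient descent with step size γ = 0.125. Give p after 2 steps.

J′(p) = 3p² - 8p - 6
Step 1: J′(2) = -10; p₁ = 2 − 0.125·(-10) = 3.25
Step 2: J′(3.25) = -0.3125; p₂ = 3.25 − 0.125·(-0.3125) = 3.2890625

3.2890625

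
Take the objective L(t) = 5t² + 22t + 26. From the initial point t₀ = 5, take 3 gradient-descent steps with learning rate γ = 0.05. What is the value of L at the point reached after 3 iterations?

L′(t) = 10t + 22
t₁ = 5 − 0.05·72 = 1.4
t₂ = 1.4 − 0.05·36 = -0.4
t₃ = -0.4 − 0.05·18 = -1.3
L(-1.3) = 5.85

5.85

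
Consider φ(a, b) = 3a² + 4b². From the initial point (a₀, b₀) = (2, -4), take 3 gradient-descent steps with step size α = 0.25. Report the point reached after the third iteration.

(-0.25, 4)

∇φ = (6a, 8b)
Step 1: at (2, -4), ∇φ = (12, -32) → (2, -4) − 0.25·(12, -32) = (-1, 4)
Step 2: at (-1, 4), ∇φ = (-6, 32) → (-1, 4) − 0.25·(-6, 32) = (0.5, -4)
Step 3: at (0.5, -4), ∇φ = (3, -32) → (0.5, -4) − 0.25·(3, -32) = (-0.25, 4)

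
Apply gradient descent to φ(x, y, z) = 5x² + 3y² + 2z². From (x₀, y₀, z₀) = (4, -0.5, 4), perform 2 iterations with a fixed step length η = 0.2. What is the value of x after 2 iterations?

∇φ = (10x, 6y, 4z)
(x₁, y₁, z₁) = (4, -0.5, 4) − 0.2·(40, -3, 16) = (-4, 0.1, 0.8)
(x₂, y₂, z₂) = (-4, 0.1, 0.8) − 0.2·(-40, 0.6, 3.2) = (4, -0.02, 0.16)
x = 4

4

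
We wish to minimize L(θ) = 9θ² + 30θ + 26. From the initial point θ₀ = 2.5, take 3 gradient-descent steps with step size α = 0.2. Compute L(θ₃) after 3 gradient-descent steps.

L′(θ) = 18θ + 30
Step 1: L′(2.5) = 75; θ₁ = 2.5 − 0.2·75 = -12.5
Step 2: L′(-12.5) = -195; θ₂ = -12.5 − 0.2·(-195) = 26.5
Step 3: L′(26.5) = 507; θ₃ = 26.5 − 0.2·507 = -74.9
L(-74.9) = 48269.09

48269.09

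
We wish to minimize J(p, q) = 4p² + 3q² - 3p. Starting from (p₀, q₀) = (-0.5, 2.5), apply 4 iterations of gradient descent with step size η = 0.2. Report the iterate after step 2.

(0.06, 0.1)

∇J = (8p - 3, 6q)
Step 1: at (-0.5, 2.5), ∇J = (-7, 15) → (-0.5, 2.5) − 0.2·(-7, 15) = (0.9, -0.5)
Step 2: at (0.9, -0.5), ∇J = (4.2, -3) → (0.9, -0.5) − 0.2·(4.2, -3) = (0.06, 0.1)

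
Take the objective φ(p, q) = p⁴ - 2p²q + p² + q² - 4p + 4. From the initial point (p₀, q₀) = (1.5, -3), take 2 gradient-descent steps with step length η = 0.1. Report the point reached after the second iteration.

(1.85855, -1.0795)

∇φ = (4p³ - 4pq + 2p - 4, -2p² + 2q)
(p₁, q₁) = (1.5, -3) − 0.1·(30.5, -10.5) = (-1.55, -1.95)
(p₂, q₂) = (-1.55, -1.95) − 0.1·(-34.0855, -8.705) = (1.85855, -1.0795)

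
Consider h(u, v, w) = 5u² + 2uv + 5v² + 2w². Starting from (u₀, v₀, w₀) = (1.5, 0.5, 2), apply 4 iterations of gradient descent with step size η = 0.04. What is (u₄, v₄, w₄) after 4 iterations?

∇h = (10u + 2v, 2u + 10v, 4w)
Step 1: at (1.5, 0.5, 2), ∇h = (16, 8, 8) → (1.5, 0.5, 2) − 0.04·(16, 8, 8) = (0.86, 0.18, 1.68)
Step 2: at (0.86, 0.18, 1.68), ∇h = (8.96, 3.52, 6.72) → (0.86, 0.18, 1.68) − 0.04·(8.96, 3.52, 6.72) = (0.5016, 0.0392, 1.4112)
Step 3: at (0.5016, 0.0392, 1.4112), ∇h = (5.0944, 1.3952, 5.6448) → (0.5016, 0.0392, 1.4112) − 0.04·(5.0944, 1.3952, 5.6448) = (0.297824, -0.016608, 1.185408)
Step 4: at (0.297824, -0.016608, 1.185408), ∇h = (2.945024, 0.429568, 4.741632) → (0.297824, -0.016608, 1.185408) − 0.04·(2.945024, 0.429568, 4.741632) = (0.18002304, -0.03379072, 0.99574272)

(0.18002304, -0.03379072, 0.99574272)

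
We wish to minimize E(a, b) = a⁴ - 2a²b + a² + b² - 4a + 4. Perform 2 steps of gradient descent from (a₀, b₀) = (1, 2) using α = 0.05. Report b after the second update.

1.879

∇E = (4a³ - 4ab + 2a - 4, -2a² + 2b)
Step 1: at (1, 2), ∇E = (-6, 2) → (1, 2) − 0.05·(-6, 2) = (1.3, 1.9)
Step 2: at (1.3, 1.9), ∇E = (-2.492, 0.42) → (1.3, 1.9) − 0.05·(-2.492, 0.42) = (1.4246, 1.879)
b = 1.879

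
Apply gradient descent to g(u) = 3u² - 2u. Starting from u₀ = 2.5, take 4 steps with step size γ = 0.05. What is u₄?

0.85355

g′(u) = 6u - 2
u₁ = 2.5 − 0.05·13 = 1.85
u₂ = 1.85 − 0.05·9.1 = 1.395
u₃ = 1.395 − 0.05·6.37 = 1.0765
u₄ = 1.0765 − 0.05·4.459 = 0.85355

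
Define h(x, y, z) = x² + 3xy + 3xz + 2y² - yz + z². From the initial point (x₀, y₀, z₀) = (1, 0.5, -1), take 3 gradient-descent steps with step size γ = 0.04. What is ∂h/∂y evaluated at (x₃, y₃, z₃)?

∇h = (2x + 3y + 3z, 3x + 4y - z, 3x - y + 2z)
(x₁, y₁, z₁) = (1, 0.5, -1) − 0.04·(0.5, 6, 0.5) = (0.98, 0.26, -1.02)
(x₂, y₂, z₂) = (0.98, 0.26, -1.02) − 0.04·(-0.32, 5, 0.64) = (0.9928, 0.06, -1.0456)
(x₃, y₃, z₃) = (0.9928, 0.06, -1.0456) − 0.04·(-0.9712, 4.264, 0.8272) = (1.031648, -0.11056, -1.078688)
∂h/∂y at (1.031648, -0.11056, -1.078688) = 3.731392

3.731392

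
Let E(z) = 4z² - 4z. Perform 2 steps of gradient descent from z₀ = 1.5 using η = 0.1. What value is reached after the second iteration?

E′(z) = 8z - 4
Step 1: E′(1.5) = 8; z₁ = 1.5 − 0.1·8 = 0.7
Step 2: E′(0.7) = 1.6; z₂ = 0.7 − 0.1·1.6 = 0.54

0.54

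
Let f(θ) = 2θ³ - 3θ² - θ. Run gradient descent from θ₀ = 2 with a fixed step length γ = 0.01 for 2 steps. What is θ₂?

f′(θ) = 6θ² - 6θ - 1
θ₁ = 2 − 0.01·11 = 1.89
θ₂ = 1.89 − 0.01·9.0926 = 1.799074

1.799074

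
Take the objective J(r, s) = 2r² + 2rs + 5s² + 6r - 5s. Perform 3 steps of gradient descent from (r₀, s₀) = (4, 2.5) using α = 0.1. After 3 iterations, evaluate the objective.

-4.210064

∇J = (4r + 2s + 6, 2r + 10s - 5)
(r₁, s₁) = (4, 2.5) − 0.1·(27, 28) = (1.3, -0.3)
(r₂, s₂) = (1.3, -0.3) − 0.1·(10.6, -5.4) = (0.24, 0.24)
(r₃, s₃) = (0.24, 0.24) − 0.1·(7.44, -2.12) = (-0.504, 0.452)
J(-0.504, 0.452) = -4.210064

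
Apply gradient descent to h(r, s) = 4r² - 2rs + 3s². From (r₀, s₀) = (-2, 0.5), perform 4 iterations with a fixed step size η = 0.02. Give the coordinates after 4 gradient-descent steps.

∇h = (8r - 2s, -2r + 6s)
Step 1: at (-2, 0.5), ∇h = (-17, 7) → (-2, 0.5) − 0.02·(-17, 7) = (-1.66, 0.36)
Step 2: at (-1.66, 0.36), ∇h = (-14, 5.48) → (-1.66, 0.36) − 0.02·(-14, 5.48) = (-1.38, 0.2504)
Step 3: at (-1.38, 0.2504), ∇h = (-11.5408, 4.2624) → (-1.38, 0.2504) − 0.02·(-11.5408, 4.2624) = (-1.149184, 0.165152)
Step 4: at (-1.149184, 0.165152), ∇h = (-9.523776, 3.28928) → (-1.149184, 0.165152) − 0.02·(-9.523776, 3.28928) = (-0.95870848, 0.0993664)

(-0.95870848, 0.0993664)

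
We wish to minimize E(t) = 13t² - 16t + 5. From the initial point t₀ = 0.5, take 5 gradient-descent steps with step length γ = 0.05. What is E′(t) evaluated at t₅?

0.00729

E′(t) = 26t - 16
t₁ = 0.5 − 0.05·(-3) = 0.65
t₂ = 0.65 − 0.05·0.9 = 0.605
t₃ = 0.605 − 0.05·(-0.27) = 0.6185
t₄ = 0.6185 − 0.05·0.081 = 0.61445
t₅ = 0.61445 − 0.05·(-0.0243) = 0.615665
E′(t) at (0.615665) = 0.00729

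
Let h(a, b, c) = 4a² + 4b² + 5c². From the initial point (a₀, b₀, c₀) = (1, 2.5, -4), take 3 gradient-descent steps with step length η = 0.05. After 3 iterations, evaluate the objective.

∇h = (8a, 8b, 10c)
(a₁, b₁, c₁) = (1, 2.5, -4) − 0.05·(8, 20, -40) = (0.6, 1.5, -2)
(a₂, b₂, c₂) = (0.6, 1.5, -2) − 0.05·(4.8, 12, -20) = (0.36, 0.9, -1)
(a₃, b₃, c₃) = (0.36, 0.9, -1) − 0.05·(2.88, 7.2, -10) = (0.216, 0.54, -0.5)
h(0.216, 0.54, -0.5) = 2.603024

2.603024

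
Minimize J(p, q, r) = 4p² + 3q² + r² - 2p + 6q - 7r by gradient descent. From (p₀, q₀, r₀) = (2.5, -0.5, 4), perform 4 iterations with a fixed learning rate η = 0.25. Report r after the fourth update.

3.53125

∇J = (8p - 2, 6q + 6, 2r - 7)
Step 1: at (2.5, -0.5, 4), ∇J = (18, 3, 1) → (2.5, -0.5, 4) − 0.25·(18, 3, 1) = (-2, -1.25, 3.75)
Step 2: at (-2, -1.25, 3.75), ∇J = (-18, -1.5, 0.5) → (-2, -1.25, 3.75) − 0.25·(-18, -1.5, 0.5) = (2.5, -0.875, 3.625)
Step 3: at (2.5, -0.875, 3.625), ∇J = (18, 0.75, 0.25) → (2.5, -0.875, 3.625) − 0.25·(18, 0.75, 0.25) = (-2, -1.0625, 3.5625)
Step 4: at (-2, -1.0625, 3.5625), ∇J = (-18, -0.375, 0.125) → (-2, -1.0625, 3.5625) − 0.25·(-18, -0.375, 0.125) = (2.5, -0.96875, 3.53125)
r = 3.53125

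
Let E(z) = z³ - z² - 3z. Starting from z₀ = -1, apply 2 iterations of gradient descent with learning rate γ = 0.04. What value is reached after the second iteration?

-1.186368

E′(z) = 3z² - 2z - 3
z₁ = -1 − 0.04·2 = -1.08
z₂ = -1.08 − 0.04·2.6592 = -1.186368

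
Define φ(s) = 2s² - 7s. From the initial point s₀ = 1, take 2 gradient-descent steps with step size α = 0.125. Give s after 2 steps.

1.5625

φ′(s) = 4s - 7
Step 1: φ′(1) = -3; s₁ = 1 − 0.125·(-3) = 1.375
Step 2: φ′(1.375) = -1.5; s₂ = 1.375 − 0.125·(-1.5) = 1.5625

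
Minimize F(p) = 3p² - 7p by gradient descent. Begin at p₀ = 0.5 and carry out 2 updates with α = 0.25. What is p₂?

1

F′(p) = 6p - 7
Step 1: F′(0.5) = -4; p₁ = 0.5 − 0.25·(-4) = 1.5
Step 2: F′(1.5) = 2; p₂ = 1.5 − 0.25·2 = 1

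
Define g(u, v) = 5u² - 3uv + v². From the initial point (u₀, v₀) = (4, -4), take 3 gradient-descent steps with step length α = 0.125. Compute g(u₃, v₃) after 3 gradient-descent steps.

1.82769775390625

∇g = (10u - 3v, -3u + 2v)
(u₁, v₁) = (4, -4) − 0.125·(52, -20) = (-2.5, -1.5)
(u₂, v₂) = (-2.5, -1.5) − 0.125·(-20.5, 4.5) = (0.0625, -2.0625)
(u₃, v₃) = (0.0625, -2.0625) − 0.125·(6.8125, -4.3125) = (-0.7890625, -1.5234375)
g(-0.7890625, -1.5234375) = 1.82769775390625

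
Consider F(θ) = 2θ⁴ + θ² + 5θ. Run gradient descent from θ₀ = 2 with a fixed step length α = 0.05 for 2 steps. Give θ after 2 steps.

F′(θ) = 8θ³ + 2θ + 5
θ₁ = 2 − 0.05·73 = -1.65
θ₂ = -1.65 − 0.05·(-34.237) = 0.06185

0.06185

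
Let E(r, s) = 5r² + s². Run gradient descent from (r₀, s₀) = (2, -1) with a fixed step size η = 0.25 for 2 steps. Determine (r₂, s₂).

∇E = (10r, 2s)
Step 1: at (2, -1), ∇E = (20, -2) → (2, -1) − 0.25·(20, -2) = (-3, -0.5)
Step 2: at (-3, -0.5), ∇E = (-30, -1) → (-3, -0.5) − 0.25·(-30, -1) = (4.5, -0.25)

(4.5, -0.25)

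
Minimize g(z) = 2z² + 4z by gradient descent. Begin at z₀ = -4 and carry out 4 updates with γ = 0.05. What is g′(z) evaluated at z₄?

g′(z) = 4z + 4
z₁ = -4 − 0.05·(-12) = -3.4
z₂ = -3.4 − 0.05·(-9.6) = -2.92
z₃ = -2.92 − 0.05·(-7.68) = -2.536
z₄ = -2.536 − 0.05·(-6.144) = -2.2288
g′(z) at (-2.2288) = -4.9152

-4.9152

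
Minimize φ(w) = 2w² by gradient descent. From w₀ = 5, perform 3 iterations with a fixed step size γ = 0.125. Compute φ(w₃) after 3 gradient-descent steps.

0.78125

φ′(w) = 4w
w₁ = 5 − 0.125·20 = 2.5
w₂ = 2.5 − 0.125·10 = 1.25
w₃ = 1.25 − 0.125·5 = 0.625
φ(0.625) = 0.78125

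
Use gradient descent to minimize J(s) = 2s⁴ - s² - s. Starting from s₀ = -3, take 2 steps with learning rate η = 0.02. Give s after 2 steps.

0.99826432

J′(s) = 8s³ - 2s - 1
Step 1: J′(-3) = -211; s₁ = -3 − 0.02·(-211) = 1.22
Step 2: J′(1.22) = 11.086784; s₂ = 1.22 − 0.02·11.086784 = 0.99826432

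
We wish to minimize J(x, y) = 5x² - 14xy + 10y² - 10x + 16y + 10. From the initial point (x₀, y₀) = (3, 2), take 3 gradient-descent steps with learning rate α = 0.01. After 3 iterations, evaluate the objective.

9.129988731968

∇J = (10x - 14y - 10, -14x + 20y + 16)
Step 1: at (3, 2), ∇J = (-8, 14) → (3, 2) − 0.01·(-8, 14) = (3.08, 1.86)
Step 2: at (3.08, 1.86), ∇J = (-5.24, 10.08) → (3.08, 1.86) − 0.01·(-5.24, 10.08) = (3.1324, 1.7592)
Step 3: at (3.1324, 1.7592), ∇J = (-3.3048, 7.3304) → (3.1324, 1.7592) − 0.01·(-3.3048, 7.3304) = (3.165448, 1.685896)
J(3.165448, 1.685896) = 9.129988731968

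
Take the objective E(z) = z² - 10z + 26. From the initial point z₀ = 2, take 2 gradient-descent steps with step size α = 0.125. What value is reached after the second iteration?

3.3125

E′(z) = 2z - 10
Step 1: E′(2) = -6; z₁ = 2 − 0.125·(-6) = 2.75
Step 2: E′(2.75) = -4.5; z₂ = 2.75 − 0.125·(-4.5) = 3.3125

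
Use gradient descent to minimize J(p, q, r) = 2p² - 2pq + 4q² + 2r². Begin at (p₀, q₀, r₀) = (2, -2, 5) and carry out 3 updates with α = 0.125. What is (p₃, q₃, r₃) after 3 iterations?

∇J = (4p - 2q, -2p + 8q, 4r)
Step 1: at (2, -2, 5), ∇J = (12, -20, 20) → (2, -2, 5) − 0.125·(12, -20, 20) = (0.5, 0.5, 2.5)
Step 2: at (0.5, 0.5, 2.5), ∇J = (1, 3, 10) → (0.5, 0.5, 2.5) − 0.125·(1, 3, 10) = (0.375, 0.125, 1.25)
Step 3: at (0.375, 0.125, 1.25), ∇J = (1.25, 0.25, 5) → (0.375, 0.125, 1.25) − 0.125·(1.25, 0.25, 5) = (0.21875, 0.09375, 0.625)

(0.21875, 0.09375, 0.625)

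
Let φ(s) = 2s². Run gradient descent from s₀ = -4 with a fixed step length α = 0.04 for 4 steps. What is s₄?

-1.99148544

φ′(s) = 4s
Step 1: φ′(-4) = -16; s₁ = -4 − 0.04·(-16) = -3.36
Step 2: φ′(-3.36) = -13.44; s₂ = -3.36 − 0.04·(-13.44) = -2.8224
Step 3: φ′(-2.8224) = -11.2896; s₃ = -2.8224 − 0.04·(-11.2896) = -2.370816
Step 4: φ′(-2.370816) = -9.483264; s₄ = -2.370816 − 0.04·(-9.483264) = -1.99148544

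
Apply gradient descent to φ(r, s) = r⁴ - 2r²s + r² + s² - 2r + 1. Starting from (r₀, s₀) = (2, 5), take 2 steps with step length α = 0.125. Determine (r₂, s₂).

∇φ = (4r³ - 4rs + 2r - 2, -2r² + 2s)
Step 1: at (2, 5), ∇φ = (-6, 2) → (2, 5) − 0.125·(-6, 2) = (2.75, 4.75)
Step 2: at (2.75, 4.75), ∇φ = (34.4375, -5.625) → (2.75, 4.75) − 0.125·(34.4375, -5.625) = (-1.5546875, 5.453125)

(-1.5546875, 5.453125)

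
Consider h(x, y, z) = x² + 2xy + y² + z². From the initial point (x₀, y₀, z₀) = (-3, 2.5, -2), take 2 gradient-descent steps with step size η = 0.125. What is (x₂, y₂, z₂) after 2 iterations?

(-2.8125, 2.6875, -1.125)

∇h = (2x + 2y, 2x + 2y, 2z)
(x₁, y₁, z₁) = (-3, 2.5, -2) − 0.125·(-1, -1, -4) = (-2.875, 2.625, -1.5)
(x₂, y₂, z₂) = (-2.875, 2.625, -1.5) − 0.125·(-0.5, -0.5, -3) = (-2.8125, 2.6875, -1.125)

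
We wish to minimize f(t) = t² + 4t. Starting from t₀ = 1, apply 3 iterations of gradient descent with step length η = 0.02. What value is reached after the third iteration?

0.654208

f′(t) = 2t + 4
Step 1: f′(1) = 6; t₁ = 1 − 0.02·6 = 0.88
Step 2: f′(0.88) = 5.76; t₂ = 0.88 − 0.02·5.76 = 0.7648
Step 3: f′(0.7648) = 5.5296; t₃ = 0.7648 − 0.02·5.5296 = 0.654208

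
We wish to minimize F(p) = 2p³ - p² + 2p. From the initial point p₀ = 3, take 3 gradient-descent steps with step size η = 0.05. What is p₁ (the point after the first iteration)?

0.5

F′(p) = 6p² - 2p + 2
p₁ = 3 − 0.05·50 = 0.5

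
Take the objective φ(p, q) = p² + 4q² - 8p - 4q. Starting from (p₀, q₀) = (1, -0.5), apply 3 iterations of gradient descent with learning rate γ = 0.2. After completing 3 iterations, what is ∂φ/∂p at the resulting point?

∇φ = (2p - 8, 8q - 4)
(p₁, q₁) = (1, -0.5) − 0.2·(-6, -8) = (2.2, 1.1)
(p₂, q₂) = (2.2, 1.1) − 0.2·(-3.6, 4.8) = (2.92, 0.14)
(p₃, q₃) = (2.92, 0.14) − 0.2·(-2.16, -2.88) = (3.352, 0.716)
∂φ/∂p at (3.352, 0.716) = -1.296

-1.296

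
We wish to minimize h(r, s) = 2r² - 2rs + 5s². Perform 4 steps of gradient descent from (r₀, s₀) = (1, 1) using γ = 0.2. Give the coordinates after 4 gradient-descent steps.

(-0.2928, 1.0128)

∇h = (4r - 2s, -2r + 10s)
(r₁, s₁) = (1, 1) − 0.2·(2, 8) = (0.6, -0.6)
(r₂, s₂) = (0.6, -0.6) − 0.2·(3.6, -7.2) = (-0.12, 0.84)
(r₃, s₃) = (-0.12, 0.84) − 0.2·(-2.16, 8.64) = (0.312, -0.888)
(r₄, s₄) = (0.312, -0.888) − 0.2·(3.024, -9.504) = (-0.2928, 1.0128)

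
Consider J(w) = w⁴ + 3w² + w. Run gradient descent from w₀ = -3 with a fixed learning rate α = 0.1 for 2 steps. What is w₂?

-339.25

J′(w) = 4w³ + 6w + 1
Step 1: J′(-3) = -125; w₁ = -3 − 0.1·(-125) = 9.5
Step 2: J′(9.5) = 3487.5; w₂ = 9.5 − 0.1·3487.5 = -339.25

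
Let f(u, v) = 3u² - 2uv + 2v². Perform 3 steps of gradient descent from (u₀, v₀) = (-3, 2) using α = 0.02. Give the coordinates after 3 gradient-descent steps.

∇f = (6u - 2v, -2u + 4v)
Step 1: at (-3, 2), ∇f = (-22, 14) → (-3, 2) − 0.02·(-22, 14) = (-2.56, 1.72)
Step 2: at (-2.56, 1.72), ∇f = (-18.8, 12) → (-2.56, 1.72) − 0.02·(-18.8, 12) = (-2.184, 1.48)
Step 3: at (-2.184, 1.48), ∇f = (-16.064, 10.288) → (-2.184, 1.48) − 0.02·(-16.064, 10.288) = (-1.86272, 1.27424)

(-1.86272, 1.27424)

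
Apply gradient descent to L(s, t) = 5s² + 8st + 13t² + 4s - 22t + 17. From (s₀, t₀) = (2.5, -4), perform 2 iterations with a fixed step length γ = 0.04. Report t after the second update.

∇L = (10s + 8t + 4, 8s + 26t - 22)
Step 1: at (2.5, -4), ∇L = (-3, -106) → (2.5, -4) − 0.04·(-3, -106) = (2.62, 0.24)
Step 2: at (2.62, 0.24), ∇L = (32.12, 5.2) → (2.62, 0.24) − 0.04·(32.12, 5.2) = (1.3352, 0.032)
t = 0.032

0.032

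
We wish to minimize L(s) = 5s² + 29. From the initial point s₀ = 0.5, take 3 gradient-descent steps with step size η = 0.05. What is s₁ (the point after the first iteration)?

0.25

L′(s) = 10s
Step 1: L′(0.5) = 5; s₁ = 0.5 − 0.05·5 = 0.25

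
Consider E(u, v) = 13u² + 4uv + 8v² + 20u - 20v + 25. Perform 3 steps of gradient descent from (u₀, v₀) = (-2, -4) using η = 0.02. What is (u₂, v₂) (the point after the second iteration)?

(-0.7264, -0.9856)

∇E = (26u + 4v + 20, 4u + 16v - 20)
Step 1: at (-2, -4), ∇E = (-48, -92) → (-2, -4) − 0.02·(-48, -92) = (-1.04, -2.16)
Step 2: at (-1.04, -2.16), ∇E = (-15.68, -58.72) → (-1.04, -2.16) − 0.02·(-15.68, -58.72) = (-0.7264, -0.9856)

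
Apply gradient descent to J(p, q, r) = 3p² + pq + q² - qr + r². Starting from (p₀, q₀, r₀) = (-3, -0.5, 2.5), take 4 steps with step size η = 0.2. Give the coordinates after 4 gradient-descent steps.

(-0.1136, 0.5368, 0.5608)

∇J = (6p + q, p + 2q - r, -q + 2r)
Step 1: at (-3, -0.5, 2.5), ∇J = (-18.5, -6.5, 5.5) → (-3, -0.5, 2.5) − 0.2·(-18.5, -6.5, 5.5) = (0.7, 0.8, 1.4)
Step 2: at (0.7, 0.8, 1.4), ∇J = (5, 0.9, 2) → (0.7, 0.8, 1.4) − 0.2·(5, 0.9, 2) = (-0.3, 0.62, 1)
Step 3: at (-0.3, 0.62, 1), ∇J = (-1.18, -0.06, 1.38) → (-0.3, 0.62, 1) − 0.2·(-1.18, -0.06, 1.38) = (-0.064, 0.632, 0.724)
Step 4: at (-0.064, 0.632, 0.724), ∇J = (0.248, 0.476, 0.816) → (-0.064, 0.632, 0.724) − 0.2·(0.248, 0.476, 0.816) = (-0.1136, 0.5368, 0.5608)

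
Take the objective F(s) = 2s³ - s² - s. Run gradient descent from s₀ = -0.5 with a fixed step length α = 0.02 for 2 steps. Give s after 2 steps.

-0.564908

F′(s) = 6s² - 2s - 1
Step 1: F′(-0.5) = 1.5; s₁ = -0.5 − 0.02·1.5 = -0.53
Step 2: F′(-0.53) = 1.7454; s₂ = -0.53 − 0.02·1.7454 = -0.564908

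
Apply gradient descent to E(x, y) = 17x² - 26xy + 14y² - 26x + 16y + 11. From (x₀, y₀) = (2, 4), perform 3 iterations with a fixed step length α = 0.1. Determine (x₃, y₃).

(134.176, -117.504)

∇E = (34x - 26y - 26, -26x + 28y + 16)
Step 1: at (2, 4), ∇E = (-62, 76) → (2, 4) − 0.1·(-62, 76) = (8.2, -3.6)
Step 2: at (8.2, -3.6), ∇E = (346.4, -298) → (8.2, -3.6) − 0.1·(346.4, -298) = (-26.44, 26.2)
Step 3: at (-26.44, 26.2), ∇E = (-1606.16, 1437.04) → (-26.44, 26.2) − 0.1·(-1606.16, 1437.04) = (134.176, -117.504)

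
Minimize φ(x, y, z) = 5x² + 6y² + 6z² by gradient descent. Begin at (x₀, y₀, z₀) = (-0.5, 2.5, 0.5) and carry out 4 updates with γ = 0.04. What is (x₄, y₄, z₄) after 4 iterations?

∇φ = (10x, 12y, 12z)
(x₁, y₁, z₁) = (-0.5, 2.5, 0.5) − 0.04·(-5, 30, 6) = (-0.3, 1.3, 0.26)
(x₂, y₂, z₂) = (-0.3, 1.3, 0.26) − 0.04·(-3, 15.6, 3.12) = (-0.18, 0.676, 0.1352)
(x₃, y₃, z₃) = (-0.18, 0.676, 0.1352) − 0.04·(-1.8, 8.112, 1.6224) = (-0.108, 0.35152, 0.070304)
(x₄, y₄, z₄) = (-0.108, 0.35152, 0.070304) − 0.04·(-1.08, 4.21824, 0.843648) = (-0.0648, 0.1827904, 0.03655808)

(-0.0648, 0.1827904, 0.03655808)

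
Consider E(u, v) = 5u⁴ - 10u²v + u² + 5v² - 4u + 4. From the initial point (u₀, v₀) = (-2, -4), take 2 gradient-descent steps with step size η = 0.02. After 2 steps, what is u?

-37.8475264

∇E = (20u³ - 20uv + 2u - 4, -10u² + 10v)
Step 1: at (-2, -4), ∇E = (-328, -80) → (-2, -4) − 0.02·(-328, -80) = (4.56, -2.4)
Step 2: at (4.56, -2.4), ∇E = (2120.37632, -231.936) → (4.56, -2.4) − 0.02·(2120.37632, -231.936) = (-37.8475264, 2.23872)
u = -37.8475264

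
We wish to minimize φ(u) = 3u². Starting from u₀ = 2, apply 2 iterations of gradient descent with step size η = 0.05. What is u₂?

φ′(u) = 6u
Step 1: φ′(2) = 12; u₁ = 2 − 0.05·12 = 1.4
Step 2: φ′(1.4) = 8.4; u₂ = 1.4 − 0.05·8.4 = 0.98

0.98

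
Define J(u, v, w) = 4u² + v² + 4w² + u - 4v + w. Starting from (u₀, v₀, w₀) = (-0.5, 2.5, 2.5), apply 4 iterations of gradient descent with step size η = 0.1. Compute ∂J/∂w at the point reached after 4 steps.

0.0336

∇J = (8u + 1, 2v - 4, 8w + 1)
(u₁, v₁, w₁) = (-0.5, 2.5, 2.5) − 0.1·(-3, 1, 21) = (-0.2, 2.4, 0.4)
(u₂, v₂, w₂) = (-0.2, 2.4, 0.4) − 0.1·(-0.6, 0.8, 4.2) = (-0.14, 2.32, -0.02)
(u₃, v₃, w₃) = (-0.14, 2.32, -0.02) − 0.1·(-0.12, 0.64, 0.84) = (-0.128, 2.256, -0.104)
(u₄, v₄, w₄) = (-0.128, 2.256, -0.104) − 0.1·(-0.024, 0.512, 0.168) = (-0.1256, 2.2048, -0.1208)
∂J/∂w at (-0.1256, 2.2048, -0.1208) = 0.0336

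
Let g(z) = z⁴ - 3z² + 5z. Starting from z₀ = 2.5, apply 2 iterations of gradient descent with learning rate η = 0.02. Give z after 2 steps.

1.28011

g′(z) = 4z³ - 6z + 5
Step 1: g′(2.5) = 52.5; z₁ = 2.5 − 0.02·52.5 = 1.45
Step 2: g′(1.45) = 8.4945; z₂ = 1.45 − 0.02·8.4945 = 1.28011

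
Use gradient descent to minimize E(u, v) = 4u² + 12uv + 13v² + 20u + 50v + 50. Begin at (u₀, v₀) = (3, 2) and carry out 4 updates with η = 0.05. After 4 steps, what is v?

∇E = (8u + 12v + 20, 12u + 26v + 50)
Step 1: at (3, 2), ∇E = (68, 138) → (3, 2) − 0.05·(68, 138) = (-0.4, -4.9)
Step 2: at (-0.4, -4.9), ∇E = (-42, -82.2) → (-0.4, -4.9) − 0.05·(-42, -82.2) = (1.7, -0.79)
Step 3: at (1.7, -0.79), ∇E = (24.12, 49.86) → (1.7, -0.79) − 0.05·(24.12, 49.86) = (0.494, -3.283)
Step 4: at (0.494, -3.283), ∇E = (-15.444, -29.43) → (0.494, -3.283) − 0.05·(-15.444, -29.43) = (1.2662, -1.8115)
v = -1.8115

-1.8115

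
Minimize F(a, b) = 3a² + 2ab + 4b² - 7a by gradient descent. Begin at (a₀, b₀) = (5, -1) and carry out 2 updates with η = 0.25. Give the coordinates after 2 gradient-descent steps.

(2.625, 1.625)

∇F = (6a + 2b - 7, 2a + 8b)
Step 1: at (5, -1), ∇F = (21, 2) → (5, -1) − 0.25·(21, 2) = (-0.25, -1.5)
Step 2: at (-0.25, -1.5), ∇F = (-11.5, -12.5) → (-0.25, -1.5) − 0.25·(-11.5, -12.5) = (2.625, 1.625)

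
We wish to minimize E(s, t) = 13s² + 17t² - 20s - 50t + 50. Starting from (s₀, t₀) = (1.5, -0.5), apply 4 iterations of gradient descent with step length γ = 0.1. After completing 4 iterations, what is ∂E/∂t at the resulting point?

-2222.8992

∇E = (26s - 20, 34t - 50)
Step 1: at (1.5, -0.5), ∇E = (19, -67) → (1.5, -0.5) − 0.1·(19, -67) = (-0.4, 6.2)
Step 2: at (-0.4, 6.2), ∇E = (-30.4, 160.8) → (-0.4, 6.2) − 0.1·(-30.4, 160.8) = (2.64, -9.88)
Step 3: at (2.64, -9.88), ∇E = (48.64, -385.92) → (2.64, -9.88) − 0.1·(48.64, -385.92) = (-2.224, 28.712)
Step 4: at (-2.224, 28.712), ∇E = (-77.824, 926.208) → (-2.224, 28.712) − 0.1·(-77.824, 926.208) = (5.5584, -63.9088)
∂E/∂t at (5.5584, -63.9088) = -2222.8992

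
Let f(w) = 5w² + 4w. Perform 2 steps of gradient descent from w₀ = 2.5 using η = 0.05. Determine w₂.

0.325

f′(w) = 10w + 4
Step 1: f′(2.5) = 29; w₁ = 2.5 − 0.05·29 = 1.05
Step 2: f′(1.05) = 14.5; w₂ = 1.05 − 0.05·14.5 = 0.325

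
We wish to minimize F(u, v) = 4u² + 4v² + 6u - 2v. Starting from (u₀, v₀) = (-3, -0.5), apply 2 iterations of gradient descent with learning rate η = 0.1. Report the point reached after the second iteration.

(-0.84, 0.22)

∇F = (8u + 6, 8v - 2)
(u₁, v₁) = (-3, -0.5) − 0.1·(-18, -6) = (-1.2, 0.1)
(u₂, v₂) = (-1.2, 0.1) − 0.1·(-3.6, -1.2) = (-0.84, 0.22)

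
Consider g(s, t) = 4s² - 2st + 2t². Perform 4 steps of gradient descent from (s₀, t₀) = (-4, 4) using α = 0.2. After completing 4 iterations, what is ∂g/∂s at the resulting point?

∇g = (8s - 2t, -2s + 4t)
Step 1: at (-4, 4), ∇g = (-40, 24) → (-4, 4) − 0.2·(-40, 24) = (4, -0.8)
Step 2: at (4, -0.8), ∇g = (33.6, -11.2) → (4, -0.8) − 0.2·(33.6, -11.2) = (-2.72, 1.44)
Step 3: at (-2.72, 1.44), ∇g = (-24.64, 11.2) → (-2.72, 1.44) − 0.2·(-24.64, 11.2) = (2.208, -0.8)
Step 4: at (2.208, -0.8), ∇g = (19.264, -7.616) → (2.208, -0.8) − 0.2·(19.264, -7.616) = (-1.6448, 0.7232)
∂g/∂s at (-1.6448, 0.7232) = -14.6048

-14.6048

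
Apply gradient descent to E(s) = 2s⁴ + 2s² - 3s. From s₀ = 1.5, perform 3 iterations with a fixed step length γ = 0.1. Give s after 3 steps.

E′(s) = 8s³ + 4s - 3
s₁ = 1.5 − 0.1·30 = -1.5
s₂ = -1.5 − 0.1·(-36) = 2.1
s₃ = 2.1 − 0.1·79.488 = -5.8488

-5.8488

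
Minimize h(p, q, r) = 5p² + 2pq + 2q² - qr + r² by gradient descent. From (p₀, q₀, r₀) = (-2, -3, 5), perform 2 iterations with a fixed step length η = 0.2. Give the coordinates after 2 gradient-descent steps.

∇h = (10p + 2q, 2p + 4q - r, -q + 2r)
Step 1: at (-2, -3, 5), ∇h = (-26, -21, 13) → (-2, -3, 5) − 0.2·(-26, -21, 13) = (3.2, 1.2, 2.4)
Step 2: at (3.2, 1.2, 2.4), ∇h = (34.4, 8.8, 3.6) → (3.2, 1.2, 2.4) − 0.2·(34.4, 8.8, 3.6) = (-3.68, -0.56, 1.68)

(-3.68, -0.56, 1.68)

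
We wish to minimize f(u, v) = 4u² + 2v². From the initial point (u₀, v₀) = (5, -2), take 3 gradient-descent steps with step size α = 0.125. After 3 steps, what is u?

∇f = (8u, 4v)
Step 1: at (5, -2), ∇f = (40, -8) → (5, -2) − 0.125·(40, -8) = (0, -1)
Step 2: at (0, -1), ∇f = (0, -4) → (0, -1) − 0.125·(0, -4) = (0, -0.5)
Step 3: at (0, -0.5), ∇f = (0, -2) → (0, -0.5) − 0.125·(0, -2) = (0, -0.25)
u = 0

0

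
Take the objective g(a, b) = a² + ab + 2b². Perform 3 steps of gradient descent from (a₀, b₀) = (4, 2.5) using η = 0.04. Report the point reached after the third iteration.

(2.899264, 1.119936)

∇g = (2a + b, a + 4b)
(a₁, b₁) = (4, 2.5) − 0.04·(10.5, 14) = (3.58, 1.94)
(a₂, b₂) = (3.58, 1.94) − 0.04·(9.1, 11.34) = (3.216, 1.4864)
(a₃, b₃) = (3.216, 1.4864) − 0.04·(7.9184, 9.1616) = (2.899264, 1.119936)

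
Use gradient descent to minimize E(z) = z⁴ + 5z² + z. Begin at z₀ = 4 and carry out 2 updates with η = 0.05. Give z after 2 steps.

249.982825

E′(z) = 4z³ + 10z + 1
Step 1: E′(4) = 297; z₁ = 4 − 0.05·297 = -10.85
Step 2: E′(-10.85) = -5216.6565; z₂ = -10.85 − 0.05·(-5216.6565) = 249.982825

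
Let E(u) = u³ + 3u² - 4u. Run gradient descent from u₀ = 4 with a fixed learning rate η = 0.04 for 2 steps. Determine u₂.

E′(u) = 3u² + 6u - 4
u₁ = 4 − 0.04·68 = 1.28
u₂ = 1.28 − 0.04·8.5952 = 0.936192

0.936192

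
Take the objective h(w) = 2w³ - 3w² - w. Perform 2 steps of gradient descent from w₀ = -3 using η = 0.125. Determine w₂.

-126.41796875

h′(w) = 6w² - 6w - 1
Step 1: h′(-3) = 71; w₁ = -3 − 0.125·71 = -11.875
Step 2: h′(-11.875) = 916.34375; w₂ = -11.875 − 0.125·916.34375 = -126.41796875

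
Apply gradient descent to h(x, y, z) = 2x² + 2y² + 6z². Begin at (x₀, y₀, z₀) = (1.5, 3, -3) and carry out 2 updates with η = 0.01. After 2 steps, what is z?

-2.3232

∇h = (4x, 4y, 12z)
Step 1: at (1.5, 3, -3), ∇h = (6, 12, -36) → (1.5, 3, -3) − 0.01·(6, 12, -36) = (1.44, 2.88, -2.64)
Step 2: at (1.44, 2.88, -2.64), ∇h = (5.76, 11.52, -31.68) → (1.44, 2.88, -2.64) − 0.01·(5.76, 11.52, -31.68) = (1.3824, 2.7648, -2.3232)
z = -2.3232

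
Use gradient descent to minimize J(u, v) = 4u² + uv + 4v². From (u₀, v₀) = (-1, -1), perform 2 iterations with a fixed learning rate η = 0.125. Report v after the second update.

∇J = (8u + v, u + 8v)
(u₁, v₁) = (-1, -1) − 0.125·(-9, -9) = (0.125, 0.125)
(u₂, v₂) = (0.125, 0.125) − 0.125·(1.125, 1.125) = (-0.015625, -0.015625)
v = -0.015625

-0.015625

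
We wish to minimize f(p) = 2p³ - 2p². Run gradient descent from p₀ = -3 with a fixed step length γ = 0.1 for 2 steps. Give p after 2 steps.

f′(p) = 6p² - 4p
p₁ = -3 − 0.1·66 = -9.6
p₂ = -9.6 − 0.1·591.36 = -68.736

-68.736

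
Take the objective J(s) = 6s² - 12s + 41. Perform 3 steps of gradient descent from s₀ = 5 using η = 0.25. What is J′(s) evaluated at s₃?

J′(s) = 12s - 12
s₁ = 5 − 0.25·48 = -7
s₂ = -7 − 0.25·(-96) = 17
s₃ = 17 − 0.25·192 = -31
J′(s) at (-31) = -384

-384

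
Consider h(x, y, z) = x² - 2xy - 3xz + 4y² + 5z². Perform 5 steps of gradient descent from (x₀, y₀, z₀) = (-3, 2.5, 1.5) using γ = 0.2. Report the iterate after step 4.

(-3.4464, 1.6696, 5.688)

∇h = (2x - 2y - 3z, -2x + 8y, -3x + 10z)
Step 1: at (-3, 2.5, 1.5), ∇h = (-15.5, 26, 24) → (-3, 2.5, 1.5) − 0.2·(-15.5, 26, 24) = (0.1, -2.7, -3.3)
Step 2: at (0.1, -2.7, -3.3), ∇h = (15.5, -21.8, -33.3) → (0.1, -2.7, -3.3) − 0.2·(15.5, -21.8, -33.3) = (-3, 1.66, 3.36)
Step 3: at (-3, 1.66, 3.36), ∇h = (-19.4, 19.28, 42.6) → (-3, 1.66, 3.36) − 0.2·(-19.4, 19.28, 42.6) = (0.88, -2.196, -5.16)
Step 4: at (0.88, -2.196, -5.16), ∇h = (21.632, -19.328, -54.24) → (0.88, -2.196, -5.16) − 0.2·(21.632, -19.328, -54.24) = (-3.4464, 1.6696, 5.688)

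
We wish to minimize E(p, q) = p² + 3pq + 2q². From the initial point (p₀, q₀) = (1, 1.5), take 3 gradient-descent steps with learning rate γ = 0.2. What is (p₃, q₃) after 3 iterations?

∇E = (2p + 3q, 3p + 4q)
Step 1: at (1, 1.5), ∇E = (6.5, 9) → (1, 1.5) − 0.2·(6.5, 9) = (-0.3, -0.3)
Step 2: at (-0.3, -0.3), ∇E = (-1.5, -2.1) → (-0.3, -0.3) − 0.2·(-1.5, -2.1) = (0, 0.12)
Step 3: at (0, 0.12), ∇E = (0.36, 0.48) → (0, 0.12) − 0.2·(0.36, 0.48) = (-0.072, 0.024)

(-0.072, 0.024)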